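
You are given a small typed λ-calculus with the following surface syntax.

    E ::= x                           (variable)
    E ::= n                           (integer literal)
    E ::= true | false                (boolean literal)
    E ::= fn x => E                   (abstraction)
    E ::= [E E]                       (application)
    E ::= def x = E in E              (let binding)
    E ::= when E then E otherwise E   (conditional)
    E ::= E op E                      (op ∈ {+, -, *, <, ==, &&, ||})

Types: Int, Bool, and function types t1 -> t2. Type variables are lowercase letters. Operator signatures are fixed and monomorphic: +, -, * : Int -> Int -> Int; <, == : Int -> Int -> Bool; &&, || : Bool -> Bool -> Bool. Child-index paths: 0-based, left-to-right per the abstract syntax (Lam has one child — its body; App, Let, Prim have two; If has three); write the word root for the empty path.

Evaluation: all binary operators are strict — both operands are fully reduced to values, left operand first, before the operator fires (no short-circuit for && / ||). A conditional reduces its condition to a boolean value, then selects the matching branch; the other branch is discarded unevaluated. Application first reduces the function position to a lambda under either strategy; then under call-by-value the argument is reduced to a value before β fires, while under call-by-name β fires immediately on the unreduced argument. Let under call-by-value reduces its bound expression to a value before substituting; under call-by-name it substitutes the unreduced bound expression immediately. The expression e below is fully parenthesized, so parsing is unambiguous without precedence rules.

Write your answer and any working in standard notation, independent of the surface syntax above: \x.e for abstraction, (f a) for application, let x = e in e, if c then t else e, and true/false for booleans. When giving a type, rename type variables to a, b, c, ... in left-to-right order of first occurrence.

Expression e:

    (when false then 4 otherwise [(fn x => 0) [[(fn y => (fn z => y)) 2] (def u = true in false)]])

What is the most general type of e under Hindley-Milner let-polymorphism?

Answer: Int

Derivation:
  unify Bool ~ Bool
\x._ : a -> Int
y : b
\z._ : c -> b
\y._ : b -> c -> b
  unify b -> c -> b ~ Int -> d
  unify b ~ Int
  unify c -> Int ~ d
_ _ : c -> Int
let u : Bool
  unify c -> Int ~ Bool -> e
  unify c ~ Bool
  unify Int ~ e
_ _ : Int
  unify a -> Int ~ Int -> f
  unify a ~ Int
  unify Int ~ f
_ _ : Int
  unify Int ~ Int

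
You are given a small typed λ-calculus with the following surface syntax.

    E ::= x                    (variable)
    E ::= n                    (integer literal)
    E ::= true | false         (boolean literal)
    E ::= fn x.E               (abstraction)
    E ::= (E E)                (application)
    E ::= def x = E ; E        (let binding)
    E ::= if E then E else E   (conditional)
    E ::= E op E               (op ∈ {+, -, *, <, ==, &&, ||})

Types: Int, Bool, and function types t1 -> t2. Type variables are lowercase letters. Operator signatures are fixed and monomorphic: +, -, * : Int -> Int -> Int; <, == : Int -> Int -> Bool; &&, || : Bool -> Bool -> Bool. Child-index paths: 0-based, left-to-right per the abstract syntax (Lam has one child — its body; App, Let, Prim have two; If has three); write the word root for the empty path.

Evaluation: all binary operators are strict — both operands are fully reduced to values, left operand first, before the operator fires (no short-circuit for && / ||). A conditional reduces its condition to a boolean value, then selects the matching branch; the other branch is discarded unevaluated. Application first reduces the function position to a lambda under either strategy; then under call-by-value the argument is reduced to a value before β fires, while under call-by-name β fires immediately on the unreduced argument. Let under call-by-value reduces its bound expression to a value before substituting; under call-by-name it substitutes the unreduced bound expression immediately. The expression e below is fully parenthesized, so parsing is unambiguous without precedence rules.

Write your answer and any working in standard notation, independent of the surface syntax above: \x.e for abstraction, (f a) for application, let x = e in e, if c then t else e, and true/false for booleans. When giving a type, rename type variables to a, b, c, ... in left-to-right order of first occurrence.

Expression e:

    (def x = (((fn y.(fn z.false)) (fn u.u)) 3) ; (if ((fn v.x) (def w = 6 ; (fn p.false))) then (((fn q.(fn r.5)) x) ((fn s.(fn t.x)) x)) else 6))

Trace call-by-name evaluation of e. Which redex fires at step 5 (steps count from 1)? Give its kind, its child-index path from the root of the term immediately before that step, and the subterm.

Answer: if at root : (if false then (((\q.(\r.5)) (((\y.(\z.false)) (\u.u)) 3)) ((\s.(\t.(((\y.(\z.false)) (\u.u)) 3))) (((\y.(\z.false)) (\u.u)) 3))) else 6)

Derivation:
step 0: (let x = (((\y.(\z.false)) (\u.u)) 3) in (if ((\v.x) (let w = 6 in (\p.false))) then (((\q.(\r.5)) x) ((\s.(\t.x)) x)) else 6))
step 1: [let@root] (if ((\v.(((\y.(\z.false)) (\u.u)) 3)) (let w = 6 in (\p.false))) then (((\q.(\r.5)) (((\y.(\z.false)) (\u.u)) 3)) ((\s.(\t.(((\y.(\z.false)) (\u.u)) 3))) (((\y.(\z.false)) (\u.u)) 3))) else 6)
step 2: [beta@0] (if (((\y.(\z.false)) (\u.u)) 3) then (((\q.(\r.5)) (((\y.(\z.false)) (\u.u)) 3)) ((\s.(\t.(((\y.(\z.false)) (\u.u)) 3))) (((\y.(\z.false)) (\u.u)) 3))) else 6)
step 3: [beta@0.0] (if ((\z.false) 3) then (((\q.(\r.5)) (((\y.(\z.false)) (\u.u)) 3)) ((\s.(\t.(((\y.(\z.false)) (\u.u)) 3))) (((\y.(\z.false)) (\u.u)) 3))) else 6)
step 4: [beta@0] (if false then (((\q.(\r.5)) (((\y.(\z.false)) (\u.u)) 3)) ((\s.(\t.(((\y.(\z.false)) (\u.u)) 3))) (((\y.(\z.false)) (\u.u)) 3))) else 6)
step 5: [if@root] 6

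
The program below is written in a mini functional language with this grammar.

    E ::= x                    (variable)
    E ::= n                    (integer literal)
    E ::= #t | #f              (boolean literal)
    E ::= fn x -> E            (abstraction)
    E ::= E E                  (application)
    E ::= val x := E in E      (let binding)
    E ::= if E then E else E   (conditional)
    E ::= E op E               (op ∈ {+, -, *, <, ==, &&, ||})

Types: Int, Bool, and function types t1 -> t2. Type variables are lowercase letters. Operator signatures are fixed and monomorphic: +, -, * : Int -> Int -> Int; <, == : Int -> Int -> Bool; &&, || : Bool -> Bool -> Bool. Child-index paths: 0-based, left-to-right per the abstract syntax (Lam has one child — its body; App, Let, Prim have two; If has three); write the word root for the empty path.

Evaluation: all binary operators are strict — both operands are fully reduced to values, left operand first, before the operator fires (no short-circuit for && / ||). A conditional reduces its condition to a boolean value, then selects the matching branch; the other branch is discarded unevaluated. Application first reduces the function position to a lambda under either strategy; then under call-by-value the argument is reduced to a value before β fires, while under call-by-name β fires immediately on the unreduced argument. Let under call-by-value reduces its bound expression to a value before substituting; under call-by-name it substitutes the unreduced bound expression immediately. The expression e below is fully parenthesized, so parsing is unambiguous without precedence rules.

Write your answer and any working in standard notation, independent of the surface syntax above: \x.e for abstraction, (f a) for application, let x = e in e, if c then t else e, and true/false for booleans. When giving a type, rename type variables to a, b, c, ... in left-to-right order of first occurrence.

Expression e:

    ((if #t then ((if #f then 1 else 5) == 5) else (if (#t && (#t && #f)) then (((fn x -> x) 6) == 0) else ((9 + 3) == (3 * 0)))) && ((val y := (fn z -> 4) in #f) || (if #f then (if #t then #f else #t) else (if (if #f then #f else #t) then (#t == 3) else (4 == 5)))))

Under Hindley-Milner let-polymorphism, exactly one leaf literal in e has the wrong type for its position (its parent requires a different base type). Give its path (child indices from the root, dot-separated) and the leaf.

Answer: 1.1.2.1.0 : true

Working:
  unify Bool ~ Bool
  unify Bool ~ Bool
  unify Int ~ Int
  unify Int ~ Int
  unify Int ~ Int
  unify Bool ~ Bool
  unify Bool ~ Bool
  unify Bool ~ Bool
  unify Bool ~ Bool
  unify Bool ~ Bool
x : a
\x._ : a -> a
  unify a -> a ~ Int -> b
  unify a ~ Int
  unify Int ~ b
_ _ : Int
  unify Int ~ Int
  unify Int ~ Int
  unify Int ~ Int
  unify Int ~ Int
  unify Int ~ Int
  unify Int ~ Int
  unify Int ~ Int
  unify Int ~ Int
  unify Bool ~ Bool
  unify Bool ~ Bool
  unify Bool ~ Bool
\z._ : c -> Int
let y : forall. c -> Int
  unify Bool ~ Bool
  unify Bool ~ Bool
  unify Bool ~ Bool
  unify Bool ~ Bool
  unify Bool ~ Bool
  unify Bool ~ Bool
  unify Bool ~ Bool
  unify Bool ~ Int
  FAIL: mismatch Bool ~ Int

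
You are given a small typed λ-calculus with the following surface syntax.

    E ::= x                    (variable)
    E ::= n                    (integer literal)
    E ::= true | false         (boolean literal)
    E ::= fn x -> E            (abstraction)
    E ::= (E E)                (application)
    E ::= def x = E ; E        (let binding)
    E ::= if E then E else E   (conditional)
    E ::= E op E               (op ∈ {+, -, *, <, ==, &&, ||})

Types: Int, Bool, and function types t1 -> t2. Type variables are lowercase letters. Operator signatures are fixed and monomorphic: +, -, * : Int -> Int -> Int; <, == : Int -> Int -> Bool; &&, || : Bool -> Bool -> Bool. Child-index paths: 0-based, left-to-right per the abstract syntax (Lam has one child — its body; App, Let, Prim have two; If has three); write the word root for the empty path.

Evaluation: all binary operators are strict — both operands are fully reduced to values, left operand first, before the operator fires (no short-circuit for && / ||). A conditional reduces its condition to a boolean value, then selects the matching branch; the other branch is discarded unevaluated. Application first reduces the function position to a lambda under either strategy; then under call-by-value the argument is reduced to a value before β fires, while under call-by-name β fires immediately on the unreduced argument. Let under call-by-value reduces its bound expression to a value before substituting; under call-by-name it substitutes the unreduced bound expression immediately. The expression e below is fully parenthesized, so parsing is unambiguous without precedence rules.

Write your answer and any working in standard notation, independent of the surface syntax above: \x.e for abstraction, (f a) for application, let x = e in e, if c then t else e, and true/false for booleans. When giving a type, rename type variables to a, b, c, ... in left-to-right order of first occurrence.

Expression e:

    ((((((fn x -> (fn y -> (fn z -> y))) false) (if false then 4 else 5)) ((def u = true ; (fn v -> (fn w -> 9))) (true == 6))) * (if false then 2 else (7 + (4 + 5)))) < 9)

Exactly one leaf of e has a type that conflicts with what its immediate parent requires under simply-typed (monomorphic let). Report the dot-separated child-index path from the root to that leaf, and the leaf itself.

Derivation:
y : b
\z._ : c -> b
\y._ : b -> c -> b
\x._ : a -> b -> c -> b
  unify a -> b -> c -> b ~ Bool -> d
  unify a ~ Bool
  unify b -> c -> b ~ d
_ _ : b -> c -> b
  unify Bool ~ Bool
  unify Int ~ Int
  unify b -> c -> b ~ Int -> e
  unify b ~ Int
  unify c -> Int ~ e
_ _ : c -> Int
let u : Bool
\w._ : g -> Int
\v._ : f -> g -> Int
  unify Bool ~ Int
  FAIL: mismatch Bool ~ Int

Answer: 0.0.1.1.0 : true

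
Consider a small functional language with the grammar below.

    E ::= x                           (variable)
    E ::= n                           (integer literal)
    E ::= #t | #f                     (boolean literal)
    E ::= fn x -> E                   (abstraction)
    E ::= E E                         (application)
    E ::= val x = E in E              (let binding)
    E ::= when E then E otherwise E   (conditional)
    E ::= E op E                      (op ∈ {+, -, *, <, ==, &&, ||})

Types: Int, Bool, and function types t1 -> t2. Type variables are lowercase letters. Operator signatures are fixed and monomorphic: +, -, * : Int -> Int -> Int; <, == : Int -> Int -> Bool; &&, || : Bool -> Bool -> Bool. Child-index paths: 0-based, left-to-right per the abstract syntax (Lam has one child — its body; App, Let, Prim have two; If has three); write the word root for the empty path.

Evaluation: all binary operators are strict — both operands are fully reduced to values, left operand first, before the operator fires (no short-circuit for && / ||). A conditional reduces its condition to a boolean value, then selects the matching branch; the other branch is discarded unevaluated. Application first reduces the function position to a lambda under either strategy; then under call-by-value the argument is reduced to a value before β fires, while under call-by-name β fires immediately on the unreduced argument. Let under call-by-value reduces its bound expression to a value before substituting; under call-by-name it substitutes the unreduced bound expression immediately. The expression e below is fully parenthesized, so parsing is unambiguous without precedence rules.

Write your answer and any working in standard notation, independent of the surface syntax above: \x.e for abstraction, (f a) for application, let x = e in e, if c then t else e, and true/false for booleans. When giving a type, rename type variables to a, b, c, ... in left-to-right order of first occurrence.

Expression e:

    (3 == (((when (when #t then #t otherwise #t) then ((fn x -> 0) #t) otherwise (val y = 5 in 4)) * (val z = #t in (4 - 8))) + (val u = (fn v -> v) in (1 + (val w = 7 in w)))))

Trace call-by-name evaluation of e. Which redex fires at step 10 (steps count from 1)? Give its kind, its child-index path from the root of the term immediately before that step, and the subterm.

Answer: delta at 1 : (0 + 8)

Working:
step 0: (3 == (((if (if true then true else true) then ((\x.0) true) else (let y = 5 in 4)) * (let z = true in (4 - 8))) + (let u = (\v.v) in (1 + (let w = 7 in w)))))
step 1: [if@1.0.0.0] (3 == (((if true then ((\x.0) true) else (let y = 5 in 4)) * (let z = true in (4 - 8))) + (let u = (\v.v) in (1 + (let w = 7 in w)))))
step 2: [if@1.0.0] (3 == ((((\x.0) true) * (let z = true in (4 - 8))) + (let u = (\v.v) in (1 + (let w = 7 in w)))))
step 3: [beta@1.0.0] (3 == ((0 * (let z = true in (4 - 8))) + (let u = (\v.v) in (1 + (let w = 7 in w)))))
step 4: [let@1.0.1] (3 == ((0 * (4 - 8)) + (let u = (\v.v) in (1 + (let w = 7 in w)))))
step 5: [delta@1.0.1] (3 == ((0 * -4) + (let u = (\v.v) in (1 + (let w = 7 in w)))))
step 6: [delta@1.0] (3 == (0 + (let u = (\v.v) in (1 + (let w = 7 in w)))))
step 7: [let@1.1] (3 == (0 + (1 + (let w = 7 in w))))
step 8: [let@1.1.1] (3 == (0 + (1 + 7)))
step 9: [delta@1.1] (3 == (0 + 8))
step 10: [delta@1] (3 == 8)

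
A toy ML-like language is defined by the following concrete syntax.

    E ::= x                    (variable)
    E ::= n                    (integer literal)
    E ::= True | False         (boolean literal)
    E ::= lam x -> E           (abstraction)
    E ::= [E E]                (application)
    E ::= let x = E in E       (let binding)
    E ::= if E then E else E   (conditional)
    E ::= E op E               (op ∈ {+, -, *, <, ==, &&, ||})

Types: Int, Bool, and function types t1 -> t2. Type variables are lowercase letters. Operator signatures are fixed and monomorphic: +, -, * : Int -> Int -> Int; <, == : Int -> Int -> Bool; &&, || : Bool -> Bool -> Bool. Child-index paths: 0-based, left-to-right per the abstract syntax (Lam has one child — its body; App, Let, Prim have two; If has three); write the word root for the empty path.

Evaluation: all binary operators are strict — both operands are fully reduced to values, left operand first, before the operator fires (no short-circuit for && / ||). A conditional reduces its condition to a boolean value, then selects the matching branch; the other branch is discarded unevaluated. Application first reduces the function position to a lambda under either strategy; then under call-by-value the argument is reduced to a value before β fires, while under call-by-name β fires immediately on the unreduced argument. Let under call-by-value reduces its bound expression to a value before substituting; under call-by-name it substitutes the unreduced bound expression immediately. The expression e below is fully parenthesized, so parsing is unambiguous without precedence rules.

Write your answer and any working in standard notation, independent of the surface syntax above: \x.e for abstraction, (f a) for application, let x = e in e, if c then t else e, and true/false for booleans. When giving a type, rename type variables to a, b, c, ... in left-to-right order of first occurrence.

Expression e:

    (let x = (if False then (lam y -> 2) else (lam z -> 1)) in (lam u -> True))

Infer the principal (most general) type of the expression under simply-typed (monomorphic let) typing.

Derivation:
  unify Bool ~ Bool
\y._ : a -> Int
\z._ : b -> Int
  unify a -> Int ~ b -> Int
  unify a ~ b
  unify Int ~ Int
let x : b -> Int
\u._ : c -> Bool

Answer: a -> Bool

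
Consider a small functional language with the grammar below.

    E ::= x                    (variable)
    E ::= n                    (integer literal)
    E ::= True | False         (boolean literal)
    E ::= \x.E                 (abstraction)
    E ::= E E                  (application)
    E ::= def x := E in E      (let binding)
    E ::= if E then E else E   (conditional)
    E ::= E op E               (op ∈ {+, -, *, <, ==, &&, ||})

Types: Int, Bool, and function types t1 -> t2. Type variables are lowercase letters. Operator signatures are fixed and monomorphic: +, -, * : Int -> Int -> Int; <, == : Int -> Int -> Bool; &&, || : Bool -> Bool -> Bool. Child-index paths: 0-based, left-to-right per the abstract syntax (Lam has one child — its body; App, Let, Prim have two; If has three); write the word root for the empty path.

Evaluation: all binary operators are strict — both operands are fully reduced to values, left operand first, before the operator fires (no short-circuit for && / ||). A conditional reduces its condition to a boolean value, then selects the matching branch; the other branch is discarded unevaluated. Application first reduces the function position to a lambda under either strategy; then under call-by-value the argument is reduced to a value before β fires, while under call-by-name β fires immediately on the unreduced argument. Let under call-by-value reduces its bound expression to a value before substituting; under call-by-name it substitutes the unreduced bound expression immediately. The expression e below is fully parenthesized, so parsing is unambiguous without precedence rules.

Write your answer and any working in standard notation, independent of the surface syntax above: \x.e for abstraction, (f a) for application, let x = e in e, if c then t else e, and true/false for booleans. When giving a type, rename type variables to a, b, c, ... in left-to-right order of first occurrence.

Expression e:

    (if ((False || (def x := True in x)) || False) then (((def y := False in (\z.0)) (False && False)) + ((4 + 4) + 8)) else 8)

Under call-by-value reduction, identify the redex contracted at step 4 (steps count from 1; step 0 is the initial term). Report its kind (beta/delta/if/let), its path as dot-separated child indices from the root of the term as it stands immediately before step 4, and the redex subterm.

Answer: if at root : (if true then (((let y = false in (\z.0)) (false && false)) + ((4 + 4) + 8)) else 8)

Derivation:
step 0: (if ((false || (let x = true in x)) || false) then (((let y = false in (\z.0)) (false && false)) + ((4 + 4) + 8)) else 8)
step 1: [let@0.0.1] (if ((false || true) || false) then (((let y = false in (\z.0)) (false && false)) + ((4 + 4) + 8)) else 8)
step 2: [delta@0.0] (if (true || false) then (((let y = false in (\z.0)) (false && false)) + ((4 + 4) + 8)) else 8)
step 3: [delta@0] (if true then (((let y = false in (\z.0)) (false && false)) + ((4 + 4) + 8)) else 8)
step 4: [if@root] (((let y = false in (\z.0)) (false && false)) + ((4 + 4) + 8))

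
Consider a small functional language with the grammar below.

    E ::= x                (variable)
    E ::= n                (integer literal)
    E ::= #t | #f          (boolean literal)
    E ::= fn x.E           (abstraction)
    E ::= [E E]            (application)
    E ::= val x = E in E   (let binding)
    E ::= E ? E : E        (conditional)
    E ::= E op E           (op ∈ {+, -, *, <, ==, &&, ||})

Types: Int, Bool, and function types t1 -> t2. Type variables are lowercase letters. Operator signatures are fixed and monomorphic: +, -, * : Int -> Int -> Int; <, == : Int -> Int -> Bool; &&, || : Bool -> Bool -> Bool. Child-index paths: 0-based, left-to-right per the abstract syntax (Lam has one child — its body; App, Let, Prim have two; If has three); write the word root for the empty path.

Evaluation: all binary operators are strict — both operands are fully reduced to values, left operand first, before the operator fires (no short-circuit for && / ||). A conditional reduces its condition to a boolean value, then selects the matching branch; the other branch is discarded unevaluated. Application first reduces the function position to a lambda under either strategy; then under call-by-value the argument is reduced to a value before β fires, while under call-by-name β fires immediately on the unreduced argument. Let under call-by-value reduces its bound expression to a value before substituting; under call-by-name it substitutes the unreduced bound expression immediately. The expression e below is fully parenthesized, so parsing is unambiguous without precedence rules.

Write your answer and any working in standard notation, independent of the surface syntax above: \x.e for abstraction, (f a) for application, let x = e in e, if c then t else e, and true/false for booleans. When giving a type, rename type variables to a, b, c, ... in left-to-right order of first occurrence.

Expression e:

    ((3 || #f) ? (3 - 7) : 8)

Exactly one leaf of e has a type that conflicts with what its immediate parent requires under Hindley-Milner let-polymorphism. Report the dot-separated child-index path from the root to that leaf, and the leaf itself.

Derivation:
  unify Int ~ Bool
  FAIL: mismatch Int ~ Bool

Answer: 0.0 : 3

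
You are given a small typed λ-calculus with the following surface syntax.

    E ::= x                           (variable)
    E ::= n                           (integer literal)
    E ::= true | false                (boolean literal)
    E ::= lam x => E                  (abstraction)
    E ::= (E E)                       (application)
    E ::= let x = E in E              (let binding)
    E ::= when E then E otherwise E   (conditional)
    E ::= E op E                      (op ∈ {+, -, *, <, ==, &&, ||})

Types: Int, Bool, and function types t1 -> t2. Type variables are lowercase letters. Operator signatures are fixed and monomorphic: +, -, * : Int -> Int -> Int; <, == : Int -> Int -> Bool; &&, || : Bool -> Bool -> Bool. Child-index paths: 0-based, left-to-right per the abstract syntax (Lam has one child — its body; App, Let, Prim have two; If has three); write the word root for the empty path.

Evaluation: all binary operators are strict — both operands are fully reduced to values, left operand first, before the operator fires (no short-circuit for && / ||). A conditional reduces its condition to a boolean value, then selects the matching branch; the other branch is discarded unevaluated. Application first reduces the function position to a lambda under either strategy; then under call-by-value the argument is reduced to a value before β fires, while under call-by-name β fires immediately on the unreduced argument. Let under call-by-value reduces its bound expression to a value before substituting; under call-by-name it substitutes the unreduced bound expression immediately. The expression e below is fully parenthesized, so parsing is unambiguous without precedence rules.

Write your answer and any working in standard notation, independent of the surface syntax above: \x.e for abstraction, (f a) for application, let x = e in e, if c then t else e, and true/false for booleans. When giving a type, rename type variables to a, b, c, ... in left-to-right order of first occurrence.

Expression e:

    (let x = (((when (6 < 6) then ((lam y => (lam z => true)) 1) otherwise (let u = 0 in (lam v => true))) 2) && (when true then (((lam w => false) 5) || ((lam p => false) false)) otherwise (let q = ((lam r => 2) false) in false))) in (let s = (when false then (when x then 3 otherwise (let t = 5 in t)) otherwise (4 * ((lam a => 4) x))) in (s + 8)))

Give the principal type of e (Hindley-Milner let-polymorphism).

Derivation:
  unify Int ~ Int
  unify Int ~ Int
  unify Bool ~ Bool
\z._ : b -> Bool
\y._ : a -> b -> Bool
  unify a -> b -> Bool ~ Int -> c
  unify a ~ Int
  unify b -> Bool ~ c
_ _ : b -> Bool
let u : Int
\v._ : d -> Bool
  unify b -> Bool ~ d -> Bool
  unify b ~ d
  unify Bool ~ Bool
  unify d -> Bool ~ Int -> e
  unify d ~ Int
  unify Bool ~ e
_ _ : Bool
  unify Bool ~ Bool
  unify Bool ~ Bool
\w._ : f -> Bool
  unify f -> Bool ~ Int -> g
  unify f ~ Int
  unify Bool ~ g
_ _ : Bool
  unify Bool ~ Bool
\p._ : h -> Bool
  unify h -> Bool ~ Bool -> i
  unify h ~ Bool
  unify Bool ~ i
_ _ : Bool
  unify Bool ~ Bool
\r._ : j -> Int
  unify j -> Int ~ Bool -> k
  unify j ~ Bool
  unify Int ~ k
_ _ : Int
let q : Int
  unify Bool ~ Bool
  unify Bool ~ Bool
let x : Bool
  unify Bool ~ Bool
x : Bool
  unify Bool ~ Bool
let t : Int
t : Int
  unify Int ~ Int
  unify Int ~ Int
\a._ : l -> Int
x : Bool
  unify l -> Int ~ Bool -> m
  unify l ~ Bool
  unify Int ~ m
_ _ : Int
  unify Int ~ Int
  unify Int ~ Int
let s : Int
s : Int
  unify Int ~ Int
  unify Int ~ Int

Answer: Int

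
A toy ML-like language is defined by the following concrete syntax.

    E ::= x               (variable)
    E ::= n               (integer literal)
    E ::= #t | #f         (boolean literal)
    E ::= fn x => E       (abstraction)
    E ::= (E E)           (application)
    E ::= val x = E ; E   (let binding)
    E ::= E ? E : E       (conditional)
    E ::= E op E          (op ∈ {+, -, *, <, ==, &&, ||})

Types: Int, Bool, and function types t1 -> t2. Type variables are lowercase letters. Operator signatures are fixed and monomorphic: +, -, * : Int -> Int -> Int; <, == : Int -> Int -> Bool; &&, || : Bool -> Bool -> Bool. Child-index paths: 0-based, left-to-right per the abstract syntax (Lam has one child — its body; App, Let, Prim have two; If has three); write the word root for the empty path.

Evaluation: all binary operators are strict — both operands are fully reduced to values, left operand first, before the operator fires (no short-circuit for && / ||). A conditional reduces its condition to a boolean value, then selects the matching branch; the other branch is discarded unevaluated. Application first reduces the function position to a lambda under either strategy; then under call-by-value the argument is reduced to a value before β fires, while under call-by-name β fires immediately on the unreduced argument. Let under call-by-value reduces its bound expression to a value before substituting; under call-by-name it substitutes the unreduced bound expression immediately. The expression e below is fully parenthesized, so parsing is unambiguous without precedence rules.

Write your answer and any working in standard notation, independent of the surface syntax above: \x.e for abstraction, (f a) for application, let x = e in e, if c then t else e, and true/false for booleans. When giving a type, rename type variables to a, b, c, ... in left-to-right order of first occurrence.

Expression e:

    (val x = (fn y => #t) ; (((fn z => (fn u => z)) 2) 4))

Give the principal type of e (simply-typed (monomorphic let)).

Derivation:
\y._ : a -> Bool
let x : a -> Bool
z : b
\u._ : c -> b
\z._ : b -> c -> b
  unify b -> c -> b ~ Int -> d
  unify b ~ Int
  unify c -> Int ~ d
_ _ : c -> Int
  unify c -> Int ~ Int -> e
  unify c ~ Int
  unify Int ~ e
_ _ : Int

Answer: Int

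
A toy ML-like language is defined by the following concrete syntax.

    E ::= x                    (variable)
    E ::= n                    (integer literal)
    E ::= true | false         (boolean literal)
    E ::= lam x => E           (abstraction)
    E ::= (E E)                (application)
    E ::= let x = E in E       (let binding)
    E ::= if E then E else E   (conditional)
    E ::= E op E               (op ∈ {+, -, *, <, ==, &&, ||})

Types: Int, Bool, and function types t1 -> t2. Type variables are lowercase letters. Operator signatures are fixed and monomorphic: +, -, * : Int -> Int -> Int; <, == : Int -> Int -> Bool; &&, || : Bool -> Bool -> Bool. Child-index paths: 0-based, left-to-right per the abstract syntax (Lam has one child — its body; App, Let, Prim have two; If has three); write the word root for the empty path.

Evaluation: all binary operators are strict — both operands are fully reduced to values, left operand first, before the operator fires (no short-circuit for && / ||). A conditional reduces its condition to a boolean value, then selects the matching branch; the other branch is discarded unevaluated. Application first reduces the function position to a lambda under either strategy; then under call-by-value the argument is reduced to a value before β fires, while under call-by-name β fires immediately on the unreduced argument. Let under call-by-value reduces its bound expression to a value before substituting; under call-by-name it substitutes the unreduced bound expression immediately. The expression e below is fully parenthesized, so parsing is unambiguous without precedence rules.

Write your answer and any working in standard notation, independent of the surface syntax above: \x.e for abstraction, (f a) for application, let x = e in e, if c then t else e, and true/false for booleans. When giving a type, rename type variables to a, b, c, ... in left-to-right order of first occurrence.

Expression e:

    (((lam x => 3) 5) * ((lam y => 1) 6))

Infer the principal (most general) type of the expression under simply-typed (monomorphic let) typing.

Working:
\x._ : a -> Int
  unify a -> Int ~ Int -> b
  unify a ~ Int
  unify Int ~ b
_ _ : Int
  unify Int ~ Int
\y._ : c -> Int
  unify c -> Int ~ Int -> d
  unify c ~ Int
  unify Int ~ d
_ _ : Int
  unify Int ~ Int

Answer: Int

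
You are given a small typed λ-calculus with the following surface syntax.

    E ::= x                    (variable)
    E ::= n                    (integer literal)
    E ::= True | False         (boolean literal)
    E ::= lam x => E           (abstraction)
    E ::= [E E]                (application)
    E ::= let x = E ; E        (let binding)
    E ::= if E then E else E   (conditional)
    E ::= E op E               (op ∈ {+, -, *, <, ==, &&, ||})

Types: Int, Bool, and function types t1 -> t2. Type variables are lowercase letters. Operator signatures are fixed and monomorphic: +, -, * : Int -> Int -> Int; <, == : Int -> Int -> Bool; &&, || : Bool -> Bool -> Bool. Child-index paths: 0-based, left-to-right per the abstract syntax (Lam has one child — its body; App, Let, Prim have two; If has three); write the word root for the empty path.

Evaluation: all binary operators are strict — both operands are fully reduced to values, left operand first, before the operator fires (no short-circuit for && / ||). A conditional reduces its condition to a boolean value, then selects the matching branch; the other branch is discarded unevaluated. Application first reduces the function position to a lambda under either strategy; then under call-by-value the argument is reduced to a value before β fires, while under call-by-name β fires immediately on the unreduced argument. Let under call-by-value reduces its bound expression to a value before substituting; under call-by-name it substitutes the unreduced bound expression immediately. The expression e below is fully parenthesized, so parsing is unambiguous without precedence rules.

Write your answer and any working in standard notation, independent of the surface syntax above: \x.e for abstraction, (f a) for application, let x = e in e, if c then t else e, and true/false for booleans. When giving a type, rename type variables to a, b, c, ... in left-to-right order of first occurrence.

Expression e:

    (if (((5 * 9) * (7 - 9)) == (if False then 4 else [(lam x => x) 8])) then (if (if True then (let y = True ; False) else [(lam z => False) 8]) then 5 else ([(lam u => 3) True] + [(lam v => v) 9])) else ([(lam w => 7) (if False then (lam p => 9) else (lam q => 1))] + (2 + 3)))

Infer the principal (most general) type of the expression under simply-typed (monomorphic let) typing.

Answer: Int

Working:
  unify Int ~ Int
  unify Int ~ Int
  unify Int ~ Int
  unify Int ~ Int
  unify Int ~ Int
  unify Int ~ Int
  unify Int ~ Int
  unify Bool ~ Bool
x : a
\x._ : a -> a
  unify a -> a ~ Int -> b
  unify a ~ Int
  unify Int ~ b
_ _ : Int
  unify Int ~ Int
  unify Int ~ Int
  unify Bool ~ Bool
  unify Bool ~ Bool
let y : Bool
\z._ : c -> Bool
  unify c -> Bool ~ Int -> d
  unify c ~ Int
  unify Bool ~ d
_ _ : Bool
  unify Bool ~ Bool
  unify Bool ~ Bool
\u._ : e -> Int
  unify e -> Int ~ Bool -> f
  unify e ~ Bool
  unify Int ~ f
_ _ : Int
  unify Int ~ Int
v : g
\v._ : g -> g
  unify g -> g ~ Int -> h
  unify g ~ Int
  unify Int ~ h
_ _ : Int
  unify Int ~ Int
  unify Int ~ Int
\w._ : i -> Int
  unify Bool ~ Bool
\p._ : j -> Int
\q._ : k -> Int
  unify j -> Int ~ k -> Int
  unify j ~ k
  unify Int ~ Int
  unify i -> Int ~ (k -> Int) -> l
  unify i ~ k -> Int
  unify Int ~ l
_ _ : Int
  unify Int ~ Int
  unify Int ~ Int
  unify Int ~ Int
  unify Int ~ Int
  unify Int ~ Int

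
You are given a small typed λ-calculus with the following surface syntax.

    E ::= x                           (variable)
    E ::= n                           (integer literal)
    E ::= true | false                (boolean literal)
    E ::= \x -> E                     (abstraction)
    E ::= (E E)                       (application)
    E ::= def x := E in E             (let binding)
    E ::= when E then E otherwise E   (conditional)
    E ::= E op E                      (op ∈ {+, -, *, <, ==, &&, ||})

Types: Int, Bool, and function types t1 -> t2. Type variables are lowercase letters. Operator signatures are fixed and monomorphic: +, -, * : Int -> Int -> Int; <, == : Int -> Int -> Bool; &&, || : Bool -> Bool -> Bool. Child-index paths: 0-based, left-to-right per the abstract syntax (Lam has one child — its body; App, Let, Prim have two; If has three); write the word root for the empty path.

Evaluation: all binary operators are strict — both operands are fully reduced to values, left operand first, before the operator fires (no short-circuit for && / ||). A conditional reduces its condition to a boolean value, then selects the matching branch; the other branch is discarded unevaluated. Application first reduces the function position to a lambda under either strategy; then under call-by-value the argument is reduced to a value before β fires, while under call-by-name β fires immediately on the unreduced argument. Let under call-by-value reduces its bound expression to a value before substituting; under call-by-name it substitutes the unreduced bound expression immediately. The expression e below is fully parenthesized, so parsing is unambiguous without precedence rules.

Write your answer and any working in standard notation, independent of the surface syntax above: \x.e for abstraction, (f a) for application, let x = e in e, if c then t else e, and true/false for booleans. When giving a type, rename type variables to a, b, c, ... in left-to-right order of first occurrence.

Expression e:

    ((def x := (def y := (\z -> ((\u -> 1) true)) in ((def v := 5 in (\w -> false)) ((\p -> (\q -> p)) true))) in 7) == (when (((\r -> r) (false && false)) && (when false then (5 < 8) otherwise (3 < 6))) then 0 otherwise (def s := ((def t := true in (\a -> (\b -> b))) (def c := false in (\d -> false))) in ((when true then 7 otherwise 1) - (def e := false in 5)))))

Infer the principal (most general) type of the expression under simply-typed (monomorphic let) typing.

Answer: Bool

Trace:
\u._ : b -> Int
  unify b -> Int ~ Bool -> c
  unify b ~ Bool
  unify Int ~ c
_ _ : Int
\z._ : a -> Int
let y : a -> Int
let v : Int
\w._ : d -> Bool
p : e
\q._ : f -> e
\p._ : e -> f -> e
  unify e -> f -> e ~ Bool -> g
  unify e ~ Bool
  unify f -> Bool ~ g
_ _ : f -> Bool
  unify d -> Bool ~ (f -> Bool) -> h
  unify d ~ f -> Bool
  unify Bool ~ h
_ _ : Bool
let x : Bool
  unify Int ~ Int
r : i
\r._ : i -> i
  unify Bool ~ Bool
  unify Bool ~ Bool
  unify i -> i ~ Bool -> j
  unify i ~ Bool
  unify Bool ~ j
_ _ : Bool
  unify Bool ~ Bool
  unify Bool ~ Bool
  unify Int ~ Int
  unify Int ~ Int
  unify Int ~ Int
  unify Int ~ Int
  unify Bool ~ Bool
  unify Bool ~ Bool
  unify Bool ~ Bool
let t : Bool
b : l
\b._ : l -> l
\a._ : k -> l -> l
let c : Bool
\d._ : m -> Bool
  unify k -> l -> l ~ (m -> Bool) -> n
  unify k ~ m -> Bool
  unify l -> l ~ n
_ _ : l -> l
let s : l -> l
  unify Bool ~ Bool
  unify Int ~ Int
  unify Int ~ Int
let e : Bool
  unify Int ~ Int
  unify Int ~ Int
  unify Int ~ Int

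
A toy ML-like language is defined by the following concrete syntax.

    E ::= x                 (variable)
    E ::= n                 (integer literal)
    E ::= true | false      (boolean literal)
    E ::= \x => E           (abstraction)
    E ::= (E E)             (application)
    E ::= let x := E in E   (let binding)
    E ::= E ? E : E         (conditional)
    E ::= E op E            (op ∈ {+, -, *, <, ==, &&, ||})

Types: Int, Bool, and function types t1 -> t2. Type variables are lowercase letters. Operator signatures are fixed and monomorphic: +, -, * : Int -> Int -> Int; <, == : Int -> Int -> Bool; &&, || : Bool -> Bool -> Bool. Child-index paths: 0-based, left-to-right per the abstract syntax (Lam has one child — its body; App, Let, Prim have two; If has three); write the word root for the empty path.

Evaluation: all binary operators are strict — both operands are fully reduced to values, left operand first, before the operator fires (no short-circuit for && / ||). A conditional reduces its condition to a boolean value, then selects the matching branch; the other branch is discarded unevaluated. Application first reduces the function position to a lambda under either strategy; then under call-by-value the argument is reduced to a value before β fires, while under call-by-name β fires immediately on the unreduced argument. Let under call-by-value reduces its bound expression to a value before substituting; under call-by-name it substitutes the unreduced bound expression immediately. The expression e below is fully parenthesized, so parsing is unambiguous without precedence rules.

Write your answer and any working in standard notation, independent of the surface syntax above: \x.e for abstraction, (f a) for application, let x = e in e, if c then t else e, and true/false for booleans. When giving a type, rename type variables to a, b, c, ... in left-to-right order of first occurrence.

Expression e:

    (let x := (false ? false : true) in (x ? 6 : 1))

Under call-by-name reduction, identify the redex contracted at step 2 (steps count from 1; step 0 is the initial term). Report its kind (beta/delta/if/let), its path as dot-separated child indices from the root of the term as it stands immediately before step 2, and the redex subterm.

Working:
step 0: (let x = (if false then false else true) in (if x then 6 else 1))
step 1: [let@root] (if (if false then false else true) then 6 else 1)
step 2: [if@0] (if true then 6 else 1)

Answer: if at 0 : (if false then false else true)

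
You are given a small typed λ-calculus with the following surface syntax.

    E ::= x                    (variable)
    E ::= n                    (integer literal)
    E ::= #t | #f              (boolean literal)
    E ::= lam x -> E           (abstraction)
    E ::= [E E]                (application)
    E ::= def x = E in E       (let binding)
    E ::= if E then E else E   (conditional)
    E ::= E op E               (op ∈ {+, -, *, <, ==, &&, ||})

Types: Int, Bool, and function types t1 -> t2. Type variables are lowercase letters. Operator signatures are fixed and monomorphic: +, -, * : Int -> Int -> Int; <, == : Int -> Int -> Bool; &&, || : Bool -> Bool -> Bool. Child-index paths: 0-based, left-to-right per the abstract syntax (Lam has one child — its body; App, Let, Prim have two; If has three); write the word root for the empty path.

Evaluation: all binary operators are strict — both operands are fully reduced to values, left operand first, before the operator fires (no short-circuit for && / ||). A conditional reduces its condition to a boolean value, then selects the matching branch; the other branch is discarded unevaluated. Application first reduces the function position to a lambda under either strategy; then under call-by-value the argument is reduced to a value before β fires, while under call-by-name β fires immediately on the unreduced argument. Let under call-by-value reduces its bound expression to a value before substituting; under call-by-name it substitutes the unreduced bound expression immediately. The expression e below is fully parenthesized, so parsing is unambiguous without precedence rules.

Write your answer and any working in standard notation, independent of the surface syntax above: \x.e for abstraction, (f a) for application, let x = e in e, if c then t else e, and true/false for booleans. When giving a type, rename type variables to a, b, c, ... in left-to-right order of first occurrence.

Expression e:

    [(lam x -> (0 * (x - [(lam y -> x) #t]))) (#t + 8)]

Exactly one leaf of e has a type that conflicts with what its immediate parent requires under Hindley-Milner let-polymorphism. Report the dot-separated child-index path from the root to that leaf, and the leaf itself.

Answer: 1.0 : true

Trace:
  unify Int ~ Int
x : a
  unify a ~ Int
x : Int
\y._ : b -> Int
  unify b -> Int ~ Bool -> c
  unify b ~ Bool
  unify Int ~ c
_ _ : Int
  unify Int ~ Int
  unify Int ~ Int
\x._ : Int -> Int
  unify Bool ~ Int
  FAIL: mismatch Bool ~ Int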